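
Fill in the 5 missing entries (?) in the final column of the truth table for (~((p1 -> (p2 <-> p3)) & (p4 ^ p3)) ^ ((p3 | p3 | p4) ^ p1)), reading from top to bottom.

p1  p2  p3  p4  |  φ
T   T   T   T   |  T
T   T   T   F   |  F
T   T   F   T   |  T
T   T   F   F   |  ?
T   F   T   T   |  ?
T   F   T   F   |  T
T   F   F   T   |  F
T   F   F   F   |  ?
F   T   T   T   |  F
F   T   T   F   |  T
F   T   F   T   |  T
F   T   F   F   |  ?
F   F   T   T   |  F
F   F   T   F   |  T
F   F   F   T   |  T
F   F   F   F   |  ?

F, T, F, T, T

Row p1=T, p2=T, p3=F, p4=F: ~((p1 -> (p2 <-> p3)) & (p4 ^ p3)) = T, ((p3 | p3 | p4) ^ p1) = T, so the formula = F.
Row p1=T, p2=F, p3=T, p4=T: ~((p1 -> (p2 <-> p3)) & (p4 ^ p3)) = T, ((p3 | p3 | p4) ^ p1) = F, so the formula = T.
Row p1=T, p2=F, p3=F, p4=F: ~((p1 -> (p2 <-> p3)) & (p4 ^ p3)) = T, ((p3 | p3 | p4) ^ p1) = T, so the formula = F.
Row p1=F, p2=T, p3=F, p4=F: ~((p1 -> (p2 <-> p3)) & (p4 ^ p3)) = T, ((p3 | p3 | p4) ^ p1) = F, so the formula = T.
Row p1=F, p2=F, p3=F, p4=F: ~((p1 -> (p2 <-> p3)) & (p4 ^ p3)) = T, ((p3 | p3 | p4) ^ p1) = F, so the formula = T.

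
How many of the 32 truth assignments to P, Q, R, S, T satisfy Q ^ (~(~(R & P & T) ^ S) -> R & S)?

  P   |   Q   |   R   |   S   |   T   ||   φ  
False | False | False | False | False ||  True
False | False | False | False |  True ||  True
False | False | False |  True | False || False
False | False | False |  True |  True || False
False | False |  True | False | False ||  True
False | False |  True | False |  True ||  True
False | False |  True |  True | False ||  True
False | False |  True |  True |  True ||  True
False |  True | False | False | False || False
False |  True | False | False |  True || False
False |  True | False |  True | False ||  True
False |  True | False |  True |  True ||  True
False |  True |  True | False | False || False
False |  True |  True | False |  True || False
False |  True |  True |  True | False || False
False |  True |  True |  True |  True || False
 True | False | False | False | False ||  True
 True | False | False | False |  True ||  True
 True | False | False |  True | False || False
 True | False | False |  True |  True || False
 True | False |  True | False | False ||  True
 True | False |  True | False |  True || False
 True | False |  True |  True | False ||  True
 True | False |  True |  True |  True ||  True
 True |  True | False | False | False || False
 True |  True | False | False |  True || False
 True |  True | False |  True | False ||  True
 True |  True | False |  True |  True ||  True
 True |  True |  True | False | False || False
 True |  True |  True | False |  True ||  True
 True |  True |  True |  True | False || False
 True |  True |  True |  True |  True || False
The formula is true on 16 of the 32 rows.

16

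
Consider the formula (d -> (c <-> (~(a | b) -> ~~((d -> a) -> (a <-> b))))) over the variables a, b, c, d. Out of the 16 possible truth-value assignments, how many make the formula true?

12

a  b  c  d     (a | b)  ~(a | b)  (d -> a)  (a <-> b)  ((d -> a) -> (a <-> b))  ~((d -> a) -> (a <-> b))  ~~((d -> a) -> (a <-> b))  φ
F  F  F  F        F        T         T          T                 T                        F                          T              T
F  F  F  T        F        T         F          T                 T                        F                          T              F
F  F  T  F        F        T         T          T                 T                        F                          T              T
F  F  T  T        F        T         F          T                 T                        F                          T              T
F  T  F  F        T        F         T          F                 F                        T                          F              T
F  T  F  T        T        F         F          F                 T                        F                          T              F
F  T  T  F        T        F         T          F                 F                        T                          F              T
F  T  T  T        T        F         F          F                 T                        F                          T              T
T  F  F  F        T        F         T          F                 F                        T                          F              T
T  F  F  T        T        F         T          F                 F                        T                          F              F
T  F  T  F        T        F         T          F                 F                        T                          F              T
T  F  T  T        T        F         T          F                 F                        T                          F              T
T  T  F  F        T        F         T          T                 T                        F                          T              T
T  T  F  T        T        F         T          T                 T                        F                          T              F
T  T  T  F        T        F         T          T                 T                        F                          T              T
T  T  T  T        T        F         T          T                 T                        F                          T              T
The formula is true on 12 of the 16 rows.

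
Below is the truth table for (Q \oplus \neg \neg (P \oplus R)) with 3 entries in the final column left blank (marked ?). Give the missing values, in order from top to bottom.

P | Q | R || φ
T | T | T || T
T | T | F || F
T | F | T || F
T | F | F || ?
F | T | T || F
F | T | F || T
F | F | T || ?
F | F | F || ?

T, T, F

Row P=T, Q=F, R=F: \neg \neg (P \oplus R) = T, so the formula = T.
Row P=F, Q=F, R=T: \neg \neg (P \oplus R) = T, so the formula = T.
Row P=F, Q=F, R=F: \neg \neg (P \oplus R) = F, so the formula = F.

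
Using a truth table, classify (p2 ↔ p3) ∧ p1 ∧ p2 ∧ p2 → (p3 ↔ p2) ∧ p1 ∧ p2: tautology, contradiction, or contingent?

tautology

p1  p2  p3  |  (p2 ↔ p3)  ((p2 ↔ p3) ∧ p1 ∧ p2)  (((p2 ↔ p3) ∧ p1 ∧ p2) ∧ p2)  (p3 ↔ p2)  ((p3 ↔ p2) ∧ p1 ∧ p2)  φ
F   F   F   |      T                F                         F                    T                F            T
F   F   T   |      F                F                         F                    F                F            T
F   T   F   |      F                F                         F                    F                F            T
F   T   T   |      T                F                         F                    T                F            T
T   F   F   |      T                F                         F                    T                F            T
T   F   T   |      F                F                         F                    F                F            T
T   T   F   |      F                F                         F                    F                F            T
T   T   T   |      T                T                         T                    T                T            T
Every row is T, so the formula is a tautology.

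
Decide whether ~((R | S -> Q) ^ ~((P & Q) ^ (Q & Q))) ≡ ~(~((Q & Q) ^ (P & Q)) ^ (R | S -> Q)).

P  Q  R  S  |  φ  ψ
1  1  1  1  |  1  1
1  1  1  0  |  1  1
1  1  0  1  |  1  1
1  1  0  0  |  1  1
1  0  1  1  |  0  0
1  0  1  0  |  0  0
1  0  0  1  |  0  0
1  0  0  0  |  1  1
0  1  1  1  |  0  0
0  1  1  0  |  0  0
0  1  0  1  |  0  0
0  1  0  0  |  0  0
0  0  1  1  |  0  0
0  0  1  0  |  0  0
0  0  0  1  |  0  0
0  0  0  0  |  1  1
The columns for φ and ψ agree on every row, so they are logically equivalent.

equivalent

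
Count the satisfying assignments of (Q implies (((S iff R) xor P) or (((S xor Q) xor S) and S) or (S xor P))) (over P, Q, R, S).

P | Q | R | S || φ
0 | 0 | 0 | 0 || 1
0 | 0 | 0 | 1 || 1
0 | 0 | 1 | 0 || 1
0 | 0 | 1 | 1 || 1
0 | 1 | 0 | 0 || 1
0 | 1 | 0 | 1 || 1
0 | 1 | 1 | 0 || 0
0 | 1 | 1 | 1 || 1
1 | 0 | 0 | 0 || 1
1 | 0 | 0 | 1 || 1
1 | 0 | 1 | 0 || 1
1 | 0 | 1 | 1 || 1
1 | 1 | 0 | 0 || 1
1 | 1 | 0 | 1 || 1
1 | 1 | 1 | 0 || 1
1 | 1 | 1 | 1 || 1
The formula is true on 15 of the 16 rows.

15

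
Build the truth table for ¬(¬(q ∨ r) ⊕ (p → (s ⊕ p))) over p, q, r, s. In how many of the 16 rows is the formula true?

6

p | q | r | s || (q ∨ r) | ¬(q ∨ r) | (s ⊕ p) | (p → (s ⊕ p)) | (¬(q ∨ r) ⊕ (p → (s ⊕ p))) | ¬(¬(q ∨ r) ⊕ (p → (s ⊕ p)))
T | T | T | T ||    T    |    F     |    F    |       F       |             F              |              T             
T | T | T | F ||    T    |    F     |    T    |       T       |             T              |              F             
T | T | F | T ||    T    |    F     |    F    |       F       |             F              |              T             
T | T | F | F ||    T    |    F     |    T    |       T       |             T              |              F             
T | F | T | T ||    T    |    F     |    F    |       F       |             F              |              T             
T | F | T | F ||    T    |    F     |    T    |       T       |             T              |              F             
T | F | F | T ||    F    |    T     |    F    |       F       |             T              |              F             
T | F | F | F ||    F    |    T     |    T    |       T       |             F              |              T             
F | T | T | T ||    T    |    F     |    T    |       T       |             T              |              F             
F | T | T | F ||    T    |    F     |    F    |       T       |             T              |              F             
F | T | F | T ||    T    |    F     |    T    |       T       |             T              |              F             
F | T | F | F ||    T    |    F     |    F    |       T       |             T              |              F             
F | F | T | T ||    T    |    F     |    T    |       T       |             T              |              F             
F | F | T | F ||    T    |    F     |    F    |       T       |             T              |              F             
F | F | F | T ||    F    |    T     |    T    |       T       |             F              |              T             
F | F | F | F ||    F    |    T     |    F    |       T       |             F              |              T             
The formula is true on 6 of the 16 rows.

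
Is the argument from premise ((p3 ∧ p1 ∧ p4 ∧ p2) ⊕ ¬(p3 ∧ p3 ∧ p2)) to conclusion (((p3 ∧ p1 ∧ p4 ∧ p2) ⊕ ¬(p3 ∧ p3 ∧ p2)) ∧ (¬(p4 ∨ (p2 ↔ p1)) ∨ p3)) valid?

p1 | p2 | p3 | p4 || φ | ψ
T  | T  | T  | T  || T | T
T  | T  | T  | F  || F | F
T  | T  | F  | T  || T | F
T  | T  | F  | F  || T | F
T  | F  | T  | T  || T | T
T  | F  | T  | F  || T | T
T  | F  | F  | T  || T | F
T  | F  | F  | F  || T | T
F  | T  | T  | T  || F | F
F  | T  | T  | F  || F | F
F  | T  | F  | T  || T | F
F  | T  | F  | F  || T | T
F  | F  | T  | T  || T | T
F  | F  | T  | F  || T | T
F  | F  | F  | T  || T | F
F  | F  | F  | F  || T | F
At p1=T, p2=T, p3=F, p4=T we have φ true but ψ false, so φ does not entail ψ.

no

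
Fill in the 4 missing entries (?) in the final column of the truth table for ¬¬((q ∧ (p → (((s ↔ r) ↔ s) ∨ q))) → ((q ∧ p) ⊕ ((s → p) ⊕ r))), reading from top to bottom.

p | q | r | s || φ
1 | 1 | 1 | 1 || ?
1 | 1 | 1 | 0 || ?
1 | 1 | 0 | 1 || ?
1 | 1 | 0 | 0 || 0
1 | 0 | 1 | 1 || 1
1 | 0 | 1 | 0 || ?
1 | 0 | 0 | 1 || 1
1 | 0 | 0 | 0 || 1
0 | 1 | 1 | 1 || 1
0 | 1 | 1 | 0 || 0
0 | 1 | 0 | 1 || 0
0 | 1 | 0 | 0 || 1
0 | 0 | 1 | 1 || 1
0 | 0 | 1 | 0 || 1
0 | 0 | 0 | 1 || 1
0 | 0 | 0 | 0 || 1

1, 1, 0, 1

Row p=1, q=1, r=1, s=1: ((q ∧ (p → (((s ↔ r) ↔ s) ∨ q))) → ((q ∧ p) ⊕ ((s → p) ⊕ r))) = 1, ¬((q ∧ (p → (((s ↔ r) ↔ s) ∨ q))) → ((q ∧ p) ⊕ ((s → p) ⊕ r))) = 0, so the formula = 1.
Row p=1, q=1, r=1, s=0: ((q ∧ (p → (((s ↔ r) ↔ s) ∨ q))) → ((q ∧ p) ⊕ ((s → p) ⊕ r))) = 1, ¬((q ∧ (p → (((s ↔ r) ↔ s) ∨ q))) → ((q ∧ p) ⊕ ((s → p) ⊕ r))) = 0, so the formula = 1.
Row p=1, q=1, r=0, s=1: ((q ∧ (p → (((s ↔ r) ↔ s) ∨ q))) → ((q ∧ p) ⊕ ((s → p) ⊕ r))) = 0, ¬((q ∧ (p → (((s ↔ r) ↔ s) ∨ q))) → ((q ∧ p) ⊕ ((s → p) ⊕ r))) = 1, so the formula = 0.
Row p=1, q=0, r=1, s=0: ((q ∧ (p → (((s ↔ r) ↔ s) ∨ q))) → ((q ∧ p) ⊕ ((s → p) ⊕ r))) = 1, ¬((q ∧ (p → (((s ↔ r) ↔ s) ∨ q))) → ((q ∧ p) ⊕ ((s → p) ⊕ r))) = 0, so the formula = 1.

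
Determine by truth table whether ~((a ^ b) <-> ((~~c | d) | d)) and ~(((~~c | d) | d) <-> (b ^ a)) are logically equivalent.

equivalent

a | b | c | d | φ | ψ
- | - | - | - | - | -
0 | 0 | 0 | 0 | 0 | 0
0 | 0 | 0 | 1 | 1 | 1
0 | 0 | 1 | 0 | 1 | 1
0 | 0 | 1 | 1 | 1 | 1
0 | 1 | 0 | 0 | 1 | 1
0 | 1 | 0 | 1 | 0 | 0
0 | 1 | 1 | 0 | 0 | 0
0 | 1 | 1 | 1 | 0 | 0
1 | 0 | 0 | 0 | 1 | 1
1 | 0 | 0 | 1 | 0 | 0
1 | 0 | 1 | 0 | 0 | 0
1 | 0 | 1 | 1 | 0 | 0
1 | 1 | 0 | 0 | 0 | 0
1 | 1 | 0 | 1 | 1 | 1
1 | 1 | 1 | 0 | 1 | 1
1 | 1 | 1 | 1 | 1 | 1
The columns for φ and ψ agree on every row, so they are logically equivalent.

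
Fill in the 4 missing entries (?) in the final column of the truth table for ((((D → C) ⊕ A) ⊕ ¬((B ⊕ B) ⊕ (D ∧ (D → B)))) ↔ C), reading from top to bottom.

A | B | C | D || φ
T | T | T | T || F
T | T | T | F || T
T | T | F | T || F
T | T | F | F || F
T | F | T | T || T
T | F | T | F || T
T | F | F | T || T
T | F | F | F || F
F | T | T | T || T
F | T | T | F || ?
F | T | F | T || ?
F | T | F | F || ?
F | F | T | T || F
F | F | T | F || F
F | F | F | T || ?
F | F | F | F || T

Row A=F, B=T, C=T, D=F: (((D → C) ⊕ A) ⊕ ¬((B ⊕ B) ⊕ (D ∧ (D → B)))) = F, so the formula = F.
Row A=F, B=T, C=F, D=T: (((D → C) ⊕ A) ⊕ ¬((B ⊕ B) ⊕ (D ∧ (D → B)))) = F, so the formula = T.
Row A=F, B=T, C=F, D=F: (((D → C) ⊕ A) ⊕ ¬((B ⊕ B) ⊕ (D ∧ (D → B)))) = F, so the formula = T.
Row A=F, B=F, C=F, D=T: (((D → C) ⊕ A) ⊕ ¬((B ⊕ B) ⊕ (D ∧ (D → B)))) = T, so the formula = F.

F, T, T, F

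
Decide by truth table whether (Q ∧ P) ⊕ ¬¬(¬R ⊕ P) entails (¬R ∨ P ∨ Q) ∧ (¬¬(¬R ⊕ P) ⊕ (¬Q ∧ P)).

no

P | Q | R | φ | ψ
- | - | - | - | -
T | T | T | F | T
T | T | F | T | F
T | F | T | T | F
T | F | F | F | T
F | T | T | F | F
F | T | F | T | T
F | F | T | F | F
F | F | F | T | T
At P=T, Q=T, R=F we have φ true but ψ false, so φ does not entail ψ.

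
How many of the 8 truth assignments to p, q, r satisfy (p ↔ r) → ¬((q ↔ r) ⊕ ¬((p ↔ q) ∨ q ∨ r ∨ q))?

6

p | q | r || φ
F | F | F || F
F | F | T || T
F | T | F || T
F | T | T || T
T | F | F || T
T | F | T || T
T | T | F || T
T | T | T || F
The formula is true on 6 of the 8 rows.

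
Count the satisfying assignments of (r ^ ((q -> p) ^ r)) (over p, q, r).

6

p | q | r || (r ^ ((q -> p) ^ r))
0 | 0 | 0 ||          1          
0 | 0 | 1 ||          1          
0 | 1 | 0 ||          0          
0 | 1 | 1 ||          0          
1 | 0 | 0 ||          1          
1 | 0 | 1 ||          1          
1 | 1 | 0 ||          1          
1 | 1 | 1 ||          1          
The formula is true on 6 of the 8 rows.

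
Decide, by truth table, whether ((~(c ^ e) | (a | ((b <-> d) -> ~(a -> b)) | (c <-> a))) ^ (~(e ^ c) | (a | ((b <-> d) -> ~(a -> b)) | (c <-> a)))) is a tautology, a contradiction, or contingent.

a  b  c  d  e  |  φ
T  T  T  T  T  |  F
T  T  T  T  F  |  F
T  T  T  F  T  |  F
T  T  T  F  F  |  F
T  T  F  T  T  |  F
T  T  F  T  F  |  F
T  T  F  F  T  |  F
T  T  F  F  F  |  F
T  F  T  T  T  |  F
T  F  T  T  F  |  F
T  F  T  F  T  |  F
T  F  T  F  F  |  F
T  F  F  T  T  |  F
T  F  F  T  F  |  F
T  F  F  F  T  |  F
T  F  F  F  F  |  F
F  T  T  T  T  |  F
F  T  T  T  F  |  F
F  T  T  F  T  |  F
F  T  T  F  F  |  F
F  T  F  T  T  |  F
F  T  F  T  F  |  F
F  T  F  F  T  |  F
F  T  F  F  F  |  F
F  F  T  T  T  |  F
F  F  T  T  F  |  F
F  F  T  F  T  |  F
F  F  T  F  F  |  F
F  F  F  T  T  |  F
F  F  F  T  F  |  F
F  F  F  F  T  |  F
F  F  F  F  F  |  F
Every row is F, so the formula is a contradiction.

contradiction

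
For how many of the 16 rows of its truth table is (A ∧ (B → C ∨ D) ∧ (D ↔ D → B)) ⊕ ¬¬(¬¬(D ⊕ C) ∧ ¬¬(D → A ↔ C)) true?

8

A  B  C  D  |  (C ∨ D)  (B → (C ∨ D))  (D → B)  (D ↔ (D → B))  (D ⊕ C)  ¬(D ⊕ C)  ¬¬(D ⊕ C)  (D → A)  ((D → A) ↔ C)  ¬((D → A) ↔ C)  ¬¬((D → A) ↔ C)  φ
0  0  0  0  |     0           1           1           0           0        1          0         1           0              1                0         0
0  0  0  1  |     1           1           0           0           1        0          1         0           1              0                1         1
0  0  1  0  |     1           1           1           0           1        0          1         1           1              0                1         1
0  0  1  1  |     1           1           0           0           0        1          0         0           0              1                0         0
0  1  0  0  |     0           0           1           0           0        1          0         1           0              1                0         0
0  1  0  1  |     1           1           1           1           1        0          1         0           1              0                1         1
0  1  1  0  |     1           1           1           0           1        0          1         1           1              0                1         1
0  1  1  1  |     1           1           1           1           0        1          0         0           0              1                0         0
1  0  0  0  |     0           1           1           0           0        1          0         1           0              1                0         0
1  0  0  1  |     1           1           0           0           1        0          1         1           0              1                0         0
1  0  1  0  |     1           1           1           0           1        0          1         1           1              0                1         1
1  0  1  1  |     1           1           0           0           0        1          0         1           1              0                1         0
1  1  0  0  |     0           0           1           0           0        1          0         1           0              1                0         0
1  1  0  1  |     1           1           1           1           1        0          1         1           0              1                0         1
1  1  1  0  |     1           1           1           0           1        0          1         1           1              0                1         1
1  1  1  1  |     1           1           1           1           0        1          0         1           1              0                1         1
The formula is true on 8 of the 16 rows.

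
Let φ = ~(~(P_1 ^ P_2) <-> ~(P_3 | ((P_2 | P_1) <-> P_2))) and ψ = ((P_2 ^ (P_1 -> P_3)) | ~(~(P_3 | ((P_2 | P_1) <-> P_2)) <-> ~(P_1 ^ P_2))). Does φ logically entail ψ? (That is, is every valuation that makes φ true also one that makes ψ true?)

yes

P_1 | P_2 | P_3 || φ | ψ
 1  |  1  |  1  || 1 | 1
 1  |  1  |  0  || 1 | 1
 1  |  0  |  1  || 0 | 1
 1  |  0  |  0  || 1 | 1
 0  |  1  |  1  || 0 | 0
 0  |  1  |  0  || 0 | 0
 0  |  0  |  1  || 1 | 1
 0  |  0  |  0  || 1 | 1
In every row where φ is true, ψ is also true, so φ ⊨ ψ.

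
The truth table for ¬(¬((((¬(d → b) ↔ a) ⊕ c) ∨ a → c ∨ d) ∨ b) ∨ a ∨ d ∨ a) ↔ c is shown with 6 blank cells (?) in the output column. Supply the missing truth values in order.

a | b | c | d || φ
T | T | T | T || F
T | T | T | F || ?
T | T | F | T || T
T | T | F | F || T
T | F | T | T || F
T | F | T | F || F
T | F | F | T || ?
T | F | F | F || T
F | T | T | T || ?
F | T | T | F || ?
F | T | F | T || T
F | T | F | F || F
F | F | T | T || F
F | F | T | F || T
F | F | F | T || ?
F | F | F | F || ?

Row a=T, b=T, c=T, d=F: ¬(¬((((¬(d → b) ↔ a) ⊕ c) ∨ a → c ∨ d) ∨ b) ∨ a ∨ d ∨ a) = F, so the formula = F.
Row a=T, b=F, c=F, d=T: ¬(¬((((¬(d → b) ↔ a) ⊕ c) ∨ a → c ∨ d) ∨ b) ∨ a ∨ d ∨ a) = F, so the formula = T.
Row a=F, b=T, c=T, d=T: ¬(¬((((¬(d → b) ↔ a) ⊕ c) ∨ a → c ∨ d) ∨ b) ∨ a ∨ d ∨ a) = F, so the formula = F.
Row a=F, b=T, c=T, d=F: ¬(¬((((¬(d → b) ↔ a) ⊕ c) ∨ a → c ∨ d) ∨ b) ∨ a ∨ d ∨ a) = T, so the formula = T.
Row a=F, b=F, c=F, d=T: ¬(¬((((¬(d → b) ↔ a) ⊕ c) ∨ a → c ∨ d) ∨ b) ∨ a ∨ d ∨ a) = F, so the formula = T.
Row a=F, b=F, c=F, d=F: ¬(¬((((¬(d → b) ↔ a) ⊕ c) ∨ a → c ∨ d) ∨ b) ∨ a ∨ d ∨ a) = F, so the formula = T.

F, T, F, T, T, T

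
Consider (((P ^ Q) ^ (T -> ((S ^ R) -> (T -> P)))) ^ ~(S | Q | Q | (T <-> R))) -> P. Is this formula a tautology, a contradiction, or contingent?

contingent

  P   |   Q   |   R   |   S   |   T   |   φ  
----- | ----- | ----- | ----- | ----- | -----
 True |  True |  True |  True |  True |  True
 True |  True |  True |  True | False |  True
 True |  True |  True | False |  True |  True
 True |  True |  True | False | False |  True
 True |  True | False |  True |  True |  True
 True |  True | False |  True | False |  True
 True |  True | False | False |  True |  True
 True |  True | False | False | False |  True
 True | False |  True |  True |  True |  True
 True | False |  True |  True | False |  True
 True | False |  True | False |  True |  True
 True | False |  True | False | False |  True
 True | False | False |  True |  True |  True
 True | False | False |  True | False |  True
 True | False | False | False |  True |  True
 True | False | False | False | False |  True
False |  True |  True |  True |  True |  True
False |  True |  True |  True | False |  True
False |  True |  True | False |  True | False
False |  True |  True | False | False |  True
False |  True | False |  True |  True | False
False |  True | False |  True | False |  True
False |  True | False | False |  True |  True
False |  True | False | False | False |  True
False | False |  True |  True |  True | False
False | False |  True |  True | False | False
False | False |  True | False |  True |  True
False | False |  True | False | False |  True
False | False | False |  True |  True |  True
False | False | False |  True | False | False
False | False | False | False |  True |  True
False | False | False | False | False | False
26 of 32 rows are True, so the formula is contingent.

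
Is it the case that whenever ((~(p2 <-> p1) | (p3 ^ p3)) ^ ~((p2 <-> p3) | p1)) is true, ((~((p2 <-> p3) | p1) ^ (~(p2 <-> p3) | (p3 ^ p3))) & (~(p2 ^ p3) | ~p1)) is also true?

p1  p2  p3  |  φ  ψ
0   0   0   |  0  0
0   0   1   |  1  0
0   1   0   |  0  0
0   1   1   |  1  0
1   0   0   |  1  0
1   0   1   |  1  0
1   1   0   |  0  0
1   1   1   |  0  0
At p1=0, p2=0, p3=1 we have φ true but ψ false, so φ does not entail ψ.

no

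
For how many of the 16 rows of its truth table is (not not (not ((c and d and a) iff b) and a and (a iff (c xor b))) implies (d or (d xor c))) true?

a  b  c  d  |  (c and d and a)  ((c and d and a) iff b)  not ((c and d and a) iff b)  (c xor b)  (a iff (c xor b))  (d xor c)  (d or (d xor c))  φ
T  T  T  T  |         T                    T                          F                   F              F              F             T          T
T  T  T  F  |         F                    F                          T                   F              F              T             T          T
T  T  F  T  |         F                    F                          T                   T              T              T             T          T
T  T  F  F  |         F                    F                          T                   T              T              F             F          F
T  F  T  T  |         T                    F                          T                   T              T              F             T          T
T  F  T  F  |         F                    T                          F                   T              T              T             T          T
T  F  F  T  |         F                    T                          F                   F              F              T             T          T
T  F  F  F  |         F                    T                          F                   F              F              F             F          T
F  T  T  T  |         F                    F                          T                   F              T              F             T          T
F  T  T  F  |         F                    F                          T                   F              T              T             T          T
F  T  F  T  |         F                    F                          T                   T              F              T             T          T
F  T  F  F  |         F                    F                          T                   T              F              F             F          T
F  F  T  T  |         F                    T                          F                   T              F              F             T          T
F  F  T  F  |         F                    T                          F                   T              F              T             T          T
F  F  F  T  |         F                    T                          F                   F              T              T             T          T
F  F  F  F  |         F                    T                          F                   F              T              F             F          T
The formula is true on 15 of the 16 rows.

15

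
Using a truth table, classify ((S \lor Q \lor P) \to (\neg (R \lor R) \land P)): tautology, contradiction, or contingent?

contingent

P | Q | R | S || (S \lor Q \lor P) | (R \lor R) | \neg (R \lor R) | (\neg (R \lor R) \land P) | φ
T | T | T | T ||         T         |     T      |        F        |             F             | F
T | T | T | F ||         T         |     T      |        F        |             F             | F
T | T | F | T ||         T         |     F      |        T        |             T             | T
T | T | F | F ||         T         |     F      |        T        |             T             | T
T | F | T | T ||         T         |     T      |        F        |             F             | F
T | F | T | F ||         T         |     T      |        F        |             F             | F
T | F | F | T ||         T         |     F      |        T        |             T             | T
T | F | F | F ||         T         |     F      |        T        |             T             | T
F | T | T | T ||         T         |     T      |        F        |             F             | F
F | T | T | F ||         T         |     T      |        F        |             F             | F
F | T | F | T ||         T         |     F      |        T        |             F             | F
F | T | F | F ||         T         |     F      |        T        |             F             | F
F | F | T | T ||         T         |     T      |        F        |             F             | F
F | F | T | F ||         F         |     T      |        F        |             F             | T
F | F | F | T ||         T         |     F      |        T        |             F             | F
F | F | F | F ||         F         |     F      |        T        |             F             | T
6 of 16 rows are T, so the formula is contingent.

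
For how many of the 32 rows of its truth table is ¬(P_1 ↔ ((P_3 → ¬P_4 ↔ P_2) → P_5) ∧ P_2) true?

P_1  P_2  P_3  P_4  P_5  |  φ
 T    T    T    T    T   |  F
 T    T    T    T    F   |  F
 T    T    T    F    T   |  F
 T    T    T    F    F   |  T
 T    T    F    T    T   |  F
 T    T    F    T    F   |  T
 T    T    F    F    T   |  F
 T    T    F    F    F   |  T
 T    F    T    T    T   |  T
 T    F    T    T    F   |  T
 T    F    T    F    T   |  T
 T    F    T    F    F   |  T
 T    F    F    T    T   |  T
 T    F    F    T    F   |  T
 T    F    F    F    T   |  T
 T    F    F    F    F   |  T
 F    T    T    T    T   |  T
 F    T    T    T    F   |  T
 F    T    T    F    T   |  T
 F    T    T    F    F   |  F
 F    T    F    T    T   |  T
 F    T    F    T    F   |  F
 F    T    F    F    T   |  T
 F    T    F    F    F   |  F
 F    F    T    T    T   |  F
 F    F    T    T    F   |  F
 F    F    T    F    T   |  F
 F    F    T    F    F   |  F
 F    F    F    T    T   |  F
 F    F    F    T    F   |  F
 F    F    F    F    T   |  F
 F    F    F    F    F   |  F
The formula is true on 16 of the 32 rows.

16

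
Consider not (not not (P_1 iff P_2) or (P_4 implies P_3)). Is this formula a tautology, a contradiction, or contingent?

contingent

P_1 | P_2 | P_3 | P_4 | φ
--- | --- | --- | --- | -
 F  |  F  |  F  |  F  | F
 F  |  F  |  F  |  T  | F
 F  |  F  |  T  |  F  | F
 F  |  F  |  T  |  T  | F
 F  |  T  |  F  |  F  | F
 F  |  T  |  F  |  T  | T
 F  |  T  |  T  |  F  | F
 F  |  T  |  T  |  T  | F
 T  |  F  |  F  |  F  | F
 T  |  F  |  F  |  T  | T
 T  |  F  |  T  |  F  | F
 T  |  F  |  T  |  T  | F
 T  |  T  |  F  |  F  | F
 T  |  T  |  F  |  T  | F
 T  |  T  |  T  |  F  | F
 T  |  T  |  T  |  T  | F
2 of 16 rows are T, so the formula is contingent.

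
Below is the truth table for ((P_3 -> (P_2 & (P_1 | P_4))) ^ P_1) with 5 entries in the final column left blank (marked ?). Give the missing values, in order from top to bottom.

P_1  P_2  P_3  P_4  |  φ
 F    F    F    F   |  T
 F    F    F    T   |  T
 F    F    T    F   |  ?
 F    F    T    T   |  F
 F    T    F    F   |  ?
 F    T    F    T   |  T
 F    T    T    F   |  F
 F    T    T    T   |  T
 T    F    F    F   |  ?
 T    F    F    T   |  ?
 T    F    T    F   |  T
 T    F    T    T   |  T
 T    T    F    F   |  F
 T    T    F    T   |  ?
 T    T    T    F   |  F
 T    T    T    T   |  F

Row P_1=F, P_2=F, P_3=T, P_4=F: (P_3 -> (P_2 & (P_1 | P_4))) = F, so the formula = F.
Row P_1=F, P_2=T, P_3=F, P_4=F: (P_3 -> (P_2 & (P_1 | P_4))) = T, so the formula = T.
Row P_1=T, P_2=F, P_3=F, P_4=F: (P_3 -> (P_2 & (P_1 | P_4))) = T, so the formula = F.
Row P_1=T, P_2=F, P_3=F, P_4=T: (P_3 -> (P_2 & (P_1 | P_4))) = T, so the formula = F.
Row P_1=T, P_2=T, P_3=F, P_4=T: (P_3 -> (P_2 & (P_1 | P_4))) = T, so the formula = F.

F, T, F, F, F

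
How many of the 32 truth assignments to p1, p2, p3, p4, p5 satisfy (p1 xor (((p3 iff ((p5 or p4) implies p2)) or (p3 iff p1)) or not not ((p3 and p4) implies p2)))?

14

p1 | p2 | p3 | p4 | p5 || φ
F  | F  | F  | F  | F  || T
F  | F  | F  | F  | T  || T
F  | F  | F  | T  | F  || T
F  | F  | F  | T  | T  || T
F  | F  | T  | F  | F  || T
F  | F  | T  | F  | T  || T
F  | F  | T  | T  | F  || F
F  | F  | T  | T  | T  || F
F  | T  | F  | F  | F  || T
F  | T  | F  | F  | T  || T
F  | T  | F  | T  | F  || T
F  | T  | F  | T  | T  || T
F  | T  | T  | F  | F  || T
F  | T  | T  | F  | T  || T
F  | T  | T  | T  | F  || T
F  | T  | T  | T  | T  || T
T  | F  | F  | F  | F  || F
T  | F  | F  | F  | T  || F
T  | F  | F  | T  | F  || F
T  | F  | F  | T  | T  || F
T  | F  | T  | F  | F  || F
T  | F  | T  | F  | T  || F
T  | F  | T  | T  | F  || F
T  | F  | T  | T  | T  || F
T  | T  | F  | F  | F  || F
T  | T  | F  | F  | T  || F
T  | T  | F  | T  | F  || F
T  | T  | F  | T  | T  || F
T  | T  | T  | F  | F  || F
T  | T  | T  | F  | T  || F
T  | T  | T  | T  | F  || F
T  | T  | T  | T  | T  || F
The formula is true on 14 of the 32 rows.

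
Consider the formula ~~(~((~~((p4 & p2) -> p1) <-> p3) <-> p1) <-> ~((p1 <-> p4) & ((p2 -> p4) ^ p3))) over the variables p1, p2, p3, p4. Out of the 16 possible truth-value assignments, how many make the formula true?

6

p1 | p2 | p3 | p4 | φ
-- | -- | -- | -- | -
F  | F  | F  | F  | T
F  | F  | F  | T  | F
F  | F  | T  | F  | T
F  | F  | T  | T  | T
F  | T  | F  | F  | F
F  | T  | F  | T  | T
F  | T  | T  | F  | F
F  | T  | T  | T  | F
T  | F  | F  | F  | T
T  | F  | F  | T  | F
T  | F  | T  | F  | F
T  | F  | T  | T  | F
T  | T  | F  | F  | T
T  | T  | F  | T  | F
T  | T  | T  | F  | F
T  | T  | T  | T  | F
The formula is true on 6 of the 16 rows.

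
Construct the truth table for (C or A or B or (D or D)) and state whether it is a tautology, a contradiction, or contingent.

contingent

A  B  C  D  |  (D or D)  (C or A or B or (D or D))
0  0  0  0  |     0                  0            
0  0  0  1  |     1                  1            
0  0  1  0  |     0                  1            
0  0  1  1  |     1                  1            
0  1  0  0  |     0                  1            
0  1  0  1  |     1                  1            
0  1  1  0  |     0                  1            
0  1  1  1  |     1                  1            
1  0  0  0  |     0                  1            
1  0  0  1  |     1                  1            
1  0  1  0  |     0                  1            
1  0  1  1  |     1                  1            
1  1  0  0  |     0                  1            
1  1  0  1  |     1                  1            
1  1  1  0  |     0                  1            
1  1  1  1  |     1                  1            
15 of 16 rows are 1, so the formula is contingent.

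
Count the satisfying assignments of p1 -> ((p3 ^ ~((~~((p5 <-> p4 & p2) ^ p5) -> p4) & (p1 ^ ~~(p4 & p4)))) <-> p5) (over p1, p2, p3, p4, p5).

24

p1 | p2 | p3 | p4 | p5 || φ
1  | 1  | 1  | 1  | 1  || 0
1  | 1  | 1  | 1  | 0  || 1
1  | 1  | 1  | 0  | 1  || 0
1  | 1  | 1  | 0  | 0  || 1
1  | 1  | 0  | 1  | 1  || 1
1  | 1  | 0  | 1  | 0  || 0
1  | 1  | 0  | 0  | 1  || 1
1  | 1  | 0  | 0  | 0  || 0
1  | 0  | 1  | 1  | 1  || 0
1  | 0  | 1  | 1  | 0  || 1
1  | 0  | 1  | 0  | 1  || 0
1  | 0  | 1  | 0  | 0  || 1
1  | 0  | 0  | 1  | 1  || 1
1  | 0  | 0  | 1  | 0  || 0
1  | 0  | 0  | 0  | 1  || 1
1  | 0  | 0  | 0  | 0  || 0
0  | 1  | 1  | 1  | 1  || 1
0  | 1  | 1  | 1  | 0  || 1
0  | 1  | 1  | 0  | 1  || 1
0  | 1  | 1  | 0  | 0  || 1
0  | 1  | 0  | 1  | 1  || 1
0  | 1  | 0  | 1  | 0  || 1
0  | 1  | 0  | 0  | 1  || 1
0  | 1  | 0  | 0  | 0  || 1
0  | 0  | 1  | 1  | 1  || 1
0  | 0  | 1  | 1  | 0  || 1
0  | 0  | 1  | 0  | 1  || 1
0  | 0  | 1  | 0  | 0  || 1
0  | 0  | 0  | 1  | 1  || 1
0  | 0  | 0  | 1  | 0  || 1
0  | 0  | 0  | 0  | 1  || 1
0  | 0  | 0  | 0  | 0  || 1
The formula is true on 24 of the 32 rows.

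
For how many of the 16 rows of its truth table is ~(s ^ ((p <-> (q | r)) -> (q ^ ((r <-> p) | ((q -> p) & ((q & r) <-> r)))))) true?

p  q  r  s     (q | r)  (p <-> (q | r))  (r <-> p)  (q -> p)  (q & r)  ((q & r) <-> r)  ((q -> p) & ((q & r) <-> r))  φ
T  T  T  T        T            T             T         T         T            T                      T                F
T  T  T  F        T            T             T         T         T            T                      T                T
T  T  F  T        T            T             F         T         F            T                      T                F
T  T  F  F        T            T             F         T         F            T                      T                T
T  F  T  T        T            T             T         T         F            F                      F                T
T  F  T  F        T            T             T         T         F            F                      F                F
T  F  F  T        F            F             F         T         F            T                      T                T
T  F  F  F        F            F             F         T         F            T                      T                F
F  T  T  T        T            F             F         F         T            T                      F                T
F  T  T  F        T            F             F         F         T            T                      F                F
F  T  F  T        T            F             T         F         F            T                      F                T
F  T  F  F        T            F             T         F         F            T                      F                F
F  F  T  T        T            F             F         T         F            F                      F                T
F  F  T  F        T            F             F         T         F            F                      F                F
F  F  F  T        F            T             T         T         F            T                      T                T
F  F  F  F        F            T             T         T         F            T                      T                F
The formula is true on 8 of the 16 rows.

8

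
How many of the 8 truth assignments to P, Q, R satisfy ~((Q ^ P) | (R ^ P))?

2

P  Q  R     (Q ^ P)  (R ^ P)  ((Q ^ P) | (R ^ P))  ~((Q ^ P) | (R ^ P))
T  T  T        F        F              F                    T          
T  T  F        F        T              T                    F          
T  F  T        T        F              T                    F          
T  F  F        T        T              T                    F          
F  T  T        T        T              T                    F          
F  T  F        T        F              T                    F          
F  F  T        F        T              T                    F          
F  F  F        F        F              F                    T          
The formula is true on 2 of the 8 rows.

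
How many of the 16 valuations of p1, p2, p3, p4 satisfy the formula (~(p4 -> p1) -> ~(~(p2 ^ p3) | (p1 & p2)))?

14

p1  p2  p3  p4     (p4 -> p1)  ~(p4 -> p1)  (p2 ^ p3)  ~(p2 ^ p3)  (p1 & p2)  (~(p2 ^ p3) | (p1 & p2))  ~(~(p2 ^ p3) | (p1 & p2))  φ
1   1   1   1          1            0           0          1           1                 1                          0              1
1   1   1   0          1            0           0          1           1                 1                          0              1
1   1   0   1          1            0           1          0           1                 1                          0              1
1   1   0   0          1            0           1          0           1                 1                          0              1
1   0   1   1          1            0           1          0           0                 0                          1              1
1   0   1   0          1            0           1          0           0                 0                          1              1
1   0   0   1          1            0           0          1           0                 1                          0              1
1   0   0   0          1            0           0          1           0                 1                          0              1
0   1   1   1          0            1           0          1           0                 1                          0              0
0   1   1   0          1            0           0          1           0                 1                          0              1
0   1   0   1          0            1           1          0           0                 0                          1              1
0   1   0   0          1            0           1          0           0                 0                          1              1
0   0   1   1          0            1           1          0           0                 0                          1              1
0   0   1   0          1            0           1          0           0                 0                          1              1
0   0   0   1          0            1           0          1           0                 1                          0              0
0   0   0   0          1            0           0          1           0                 1                          0              1
The formula is true on 14 of the 16 rows.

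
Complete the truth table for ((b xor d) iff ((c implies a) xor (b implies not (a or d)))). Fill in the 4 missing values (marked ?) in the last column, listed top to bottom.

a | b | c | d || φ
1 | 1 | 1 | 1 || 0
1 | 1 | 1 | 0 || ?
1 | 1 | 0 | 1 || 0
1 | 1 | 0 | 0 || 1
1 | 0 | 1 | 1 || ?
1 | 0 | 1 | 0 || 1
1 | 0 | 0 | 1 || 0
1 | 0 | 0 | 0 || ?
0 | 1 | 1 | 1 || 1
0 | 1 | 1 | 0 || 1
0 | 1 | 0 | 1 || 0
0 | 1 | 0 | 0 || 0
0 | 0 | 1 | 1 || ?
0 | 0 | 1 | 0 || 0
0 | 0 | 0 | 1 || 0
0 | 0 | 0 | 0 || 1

1, 0, 1, 1

Row a=1, b=1, c=1, d=0: (b xor d) = 1, ((c implies a) xor (b implies not (a or d))) = 1, so the formula = 1.
Row a=1, b=0, c=1, d=1: (b xor d) = 1, ((c implies a) xor (b implies not (a or d))) = 0, so the formula = 0.
Row a=1, b=0, c=0, d=0: (b xor d) = 0, ((c implies a) xor (b implies not (a or d))) = 0, so the formula = 1.
Row a=0, b=0, c=1, d=1: (b xor d) = 1, ((c implies a) xor (b implies not (a or d))) = 1, so the formula = 1.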